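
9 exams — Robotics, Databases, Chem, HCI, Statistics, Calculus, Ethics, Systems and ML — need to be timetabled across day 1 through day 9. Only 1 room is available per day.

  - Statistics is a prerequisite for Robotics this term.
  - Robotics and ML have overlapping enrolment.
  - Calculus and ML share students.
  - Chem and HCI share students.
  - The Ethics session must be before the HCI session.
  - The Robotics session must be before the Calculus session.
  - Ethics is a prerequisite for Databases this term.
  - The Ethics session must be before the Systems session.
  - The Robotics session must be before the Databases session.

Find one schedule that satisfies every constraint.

Robotics -> day 2; Statistics -> day 1; Calculus -> day 6; Chem -> day 8; Ethics -> day 3; HCI -> day 5; Systems -> day 7; Databases -> day 4; ML -> day 9

Checking: Ethics(day 3) before Systems(day 7); Ethics(day 3) before HCI(day 5); Ethics(day 3) before Databases(day 4); Robotics(day 2) before Databases(day 4); Robotics(day 2) before Calculus(day 6); Statistics(day 1) before Robotics(day 2); Chem(day 8) != HCI(day 5); Robotics(day 2) != ML(day 9); Calculus(day 6) != ML(day 9); max 1 per day (cap 1).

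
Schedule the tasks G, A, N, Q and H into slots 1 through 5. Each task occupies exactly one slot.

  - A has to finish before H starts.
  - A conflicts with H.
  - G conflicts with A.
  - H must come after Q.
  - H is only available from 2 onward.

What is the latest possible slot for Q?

4

Downstream work caps Q at 4.
Q at 4 is achievable: H -> 5; Q -> 4; A -> 1; G -> 2; N -> 1.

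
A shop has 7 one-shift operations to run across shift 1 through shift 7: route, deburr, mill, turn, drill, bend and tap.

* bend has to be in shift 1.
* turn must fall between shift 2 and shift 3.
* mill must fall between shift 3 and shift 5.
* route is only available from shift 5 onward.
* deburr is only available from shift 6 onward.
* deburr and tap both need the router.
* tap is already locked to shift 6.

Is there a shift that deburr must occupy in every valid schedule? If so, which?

shift 7

deburr's window is shift 6–shift 7.
tap is fixed at shift 6, and deburr can't share a shift with tap.
So deburr must be shift 7.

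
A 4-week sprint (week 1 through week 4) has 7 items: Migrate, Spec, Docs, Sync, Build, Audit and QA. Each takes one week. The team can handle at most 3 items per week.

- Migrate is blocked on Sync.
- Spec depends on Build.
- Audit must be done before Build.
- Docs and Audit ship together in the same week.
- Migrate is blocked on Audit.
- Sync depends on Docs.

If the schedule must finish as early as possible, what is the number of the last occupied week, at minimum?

3

The precedence chain requires at least 3 distinct weeks.
With at most 3 per week and 7 work items, at least 3 weeks are needed.
3 works (last occupied week: week 3): for example Migrate=week 3; Docs=week 1; Audit=week 1; QA=week 1; Build=week 2; Spec=week 3; Sync=week 2.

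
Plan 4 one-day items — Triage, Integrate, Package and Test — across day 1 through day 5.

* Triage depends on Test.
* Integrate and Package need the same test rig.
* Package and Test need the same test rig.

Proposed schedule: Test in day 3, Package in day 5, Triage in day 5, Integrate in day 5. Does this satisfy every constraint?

Triage depends on Test — holds.
Integrate and Package need the same test rig — violated.
Package and Test need the same test rig — holds.

No — it violates: Integrate and Package need the same test rig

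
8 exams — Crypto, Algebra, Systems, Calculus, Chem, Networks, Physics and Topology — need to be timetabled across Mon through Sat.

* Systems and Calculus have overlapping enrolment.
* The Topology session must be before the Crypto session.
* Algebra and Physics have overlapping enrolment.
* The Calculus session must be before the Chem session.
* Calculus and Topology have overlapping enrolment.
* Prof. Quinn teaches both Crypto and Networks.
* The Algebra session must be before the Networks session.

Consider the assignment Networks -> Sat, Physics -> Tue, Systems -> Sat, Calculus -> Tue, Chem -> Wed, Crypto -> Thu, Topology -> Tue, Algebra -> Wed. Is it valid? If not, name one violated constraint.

The Calculus session must be before the Chem session — holds.
Systems and Calculus have overlapping enrolment — holds.
The Topology session must be before the Crypto session — holds.
Algebra and Physics have overlapping enrolment — holds.
Calculus and Topology have overlapping enrolment — violated.
Prof. Quinn teaches both Crypto and Networks — holds.
The Algebra session must be before the Networks session — holds.

No. Calculus and Topology have overlapping enrolment is not satisfied.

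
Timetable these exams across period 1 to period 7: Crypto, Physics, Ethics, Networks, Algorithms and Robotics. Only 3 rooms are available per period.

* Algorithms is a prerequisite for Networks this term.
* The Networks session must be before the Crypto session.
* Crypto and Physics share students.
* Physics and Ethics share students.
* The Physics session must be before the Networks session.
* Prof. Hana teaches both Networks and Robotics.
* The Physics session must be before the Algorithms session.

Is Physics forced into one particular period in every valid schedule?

Physics can be period 1 (e.g. Crypto in period 4, Robotics in period 1, Ethics in period 2, Algorithms in period 2, Networks in period 3, Physics in period 1) or period 2 (e.g. Robotics=period 1; Networks=period 4; Crypto=period 5; Physics=period 2; Ethics=period 1; Algorithms=period 3).

No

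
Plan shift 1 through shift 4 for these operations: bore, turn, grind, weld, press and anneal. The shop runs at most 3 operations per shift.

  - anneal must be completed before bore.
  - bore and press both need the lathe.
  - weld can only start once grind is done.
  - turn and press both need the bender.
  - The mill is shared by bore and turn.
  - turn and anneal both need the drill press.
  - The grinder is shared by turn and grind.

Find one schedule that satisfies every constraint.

press -> shift 1; anneal -> shift 1; weld -> shift 2; grind -> shift 1; bore -> shift 2; turn -> shift 3

Checking: grind(shift 1) before weld(shift 2); anneal(shift 1) before bore(shift 2); bore(shift 2) != turn(shift 3); turn(shift 3) != anneal(shift 1); turn(shift 3) != grind(shift 1); bore(shift 2) != press(shift 1); turn(shift 3) != press(shift 1); max 3 per shift (cap 3).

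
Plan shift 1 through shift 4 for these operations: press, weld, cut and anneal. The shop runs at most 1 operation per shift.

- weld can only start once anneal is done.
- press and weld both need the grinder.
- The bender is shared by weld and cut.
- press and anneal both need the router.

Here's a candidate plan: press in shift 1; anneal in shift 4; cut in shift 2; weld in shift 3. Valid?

No — it violates: weld can only start once anneal is done

weld can only start once anneal is done — violated.
The bender is shared by weld and cut — holds.
press and weld both need the grinder — holds.
press and anneal both need the router — holds.
The shop runs at most 1 operation per shift — holds.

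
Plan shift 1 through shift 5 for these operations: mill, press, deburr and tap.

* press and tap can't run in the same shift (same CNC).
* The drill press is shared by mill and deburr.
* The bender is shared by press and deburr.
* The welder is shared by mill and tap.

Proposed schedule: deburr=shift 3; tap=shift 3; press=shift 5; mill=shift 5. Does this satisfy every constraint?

The drill press is shared by mill and deburr — holds.
press and tap can't run in the same shift (same CNC) — holds.
The bender is shared by press and deburr — holds.
The welder is shared by mill and tap — holds.

Yes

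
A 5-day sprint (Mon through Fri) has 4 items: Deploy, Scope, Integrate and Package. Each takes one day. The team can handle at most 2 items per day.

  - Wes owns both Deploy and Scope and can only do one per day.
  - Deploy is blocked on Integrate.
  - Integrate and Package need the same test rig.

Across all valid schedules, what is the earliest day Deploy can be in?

Tue

Precedence pushes Deploy to at least Tue.
Deploy at Tue is achievable: Scope in Mon; Package in Tue; Deploy in Tue; Integrate in Mon.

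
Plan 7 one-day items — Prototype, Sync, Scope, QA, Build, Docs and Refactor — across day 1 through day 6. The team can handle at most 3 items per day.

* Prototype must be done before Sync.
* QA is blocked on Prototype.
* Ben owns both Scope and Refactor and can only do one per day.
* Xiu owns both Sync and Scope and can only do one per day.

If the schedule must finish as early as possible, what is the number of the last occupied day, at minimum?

day 3

The precedence chain requires at least 2 distinct days.
With at most 3 per day and 7 tasks, at least 3 days are needed.
3 works (last occupied day: day 3): for example Refactor=day 3; Prototype=day 1; Docs=day 2; QA=day 2; Sync=day 2; Build=day 1; Scope=day 1.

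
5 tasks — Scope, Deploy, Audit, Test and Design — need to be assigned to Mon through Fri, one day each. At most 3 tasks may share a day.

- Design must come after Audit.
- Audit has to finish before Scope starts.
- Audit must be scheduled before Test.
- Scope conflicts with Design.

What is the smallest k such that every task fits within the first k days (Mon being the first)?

The precedence chain requires at least 2 distinct days.
With at most 3 per day and 5 tasks, at least 2 days are needed.
Could 2 days be enough, i.e. nothing placed later than Tue? No: Design must come after Audit (at Mon or later) → {Tue}; Audit must come before Design (at Tue or earlier) → {Mon}; Scope must come after Audit (at Mon or later) → {Tue}; Design can't share with Scope (Tue) → nothing is left.
So 2 days is not enough.
3 works (last occupied day: Wed): for example Deploy=Mon, Audit=Mon, Test=Tue, Scope=Tue, Design=Wed.

3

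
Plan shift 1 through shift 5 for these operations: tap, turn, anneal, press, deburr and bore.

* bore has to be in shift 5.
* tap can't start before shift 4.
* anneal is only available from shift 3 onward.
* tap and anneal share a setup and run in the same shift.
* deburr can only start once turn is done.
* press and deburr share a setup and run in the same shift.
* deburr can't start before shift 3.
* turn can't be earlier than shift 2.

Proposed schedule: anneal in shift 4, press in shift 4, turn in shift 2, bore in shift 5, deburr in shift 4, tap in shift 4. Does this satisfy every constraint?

deburr can only start once turn is done — holds.
deburr can't start before shift 3 — holds.
tap and anneal share a setup and run in the same shift — holds.
bore has to be in shift 5 — holds.
turn can't be earlier than shift 2 — holds.
press and deburr share a setup and run in the same shift — holds.
tap can't start before shift 4 — holds.
anneal is only available from shift 3 onward — holds.

Valid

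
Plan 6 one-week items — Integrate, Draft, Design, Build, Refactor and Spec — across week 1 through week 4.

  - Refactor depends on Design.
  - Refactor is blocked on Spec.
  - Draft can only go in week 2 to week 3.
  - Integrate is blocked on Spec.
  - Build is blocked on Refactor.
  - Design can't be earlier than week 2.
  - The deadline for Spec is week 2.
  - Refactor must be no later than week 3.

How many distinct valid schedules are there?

10

Splitting on Integrate: it can be week 2 (2), week 3 (4), week 4 (4). Listing each branch's schedules as (Draft, Design, Build, Refactor, Spec) by week number:
Integrate=week 2: (2,2,4,3,1) (3,2,4,3,1) — 2.
Integrate=week 3: (2,2,4,3,1) (2,2,4,3,2) (3,2,4,3,1) (3,2,4,3,2) — 4.
Integrate=week 4: (2,2,4,3,1) (2,2,4,3,2) (3,2,4,3,1) (3,2,4,3,2) — 4.
Summing: 2 + 4 + 4 = 10.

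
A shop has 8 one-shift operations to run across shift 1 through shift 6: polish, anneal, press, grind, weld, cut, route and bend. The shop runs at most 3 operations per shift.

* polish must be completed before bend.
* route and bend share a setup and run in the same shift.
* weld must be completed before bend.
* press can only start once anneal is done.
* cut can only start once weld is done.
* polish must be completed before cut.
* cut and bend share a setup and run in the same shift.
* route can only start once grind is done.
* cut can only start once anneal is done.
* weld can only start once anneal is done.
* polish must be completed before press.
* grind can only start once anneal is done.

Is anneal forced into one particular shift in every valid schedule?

anneal can be shift 1 (e.g. polish=shift 1, bend=shift 3, grind=shift 2, route=shift 3, anneal=shift 1, press=shift 2, cut=shift 3, weld=shift 2) or shift 2 (e.g. bend -> shift 4; weld -> shift 3; polish -> shift 1; cut -> shift 4; route -> shift 4; grind -> shift 3; press -> shift 3; anneal -> shift 2).

No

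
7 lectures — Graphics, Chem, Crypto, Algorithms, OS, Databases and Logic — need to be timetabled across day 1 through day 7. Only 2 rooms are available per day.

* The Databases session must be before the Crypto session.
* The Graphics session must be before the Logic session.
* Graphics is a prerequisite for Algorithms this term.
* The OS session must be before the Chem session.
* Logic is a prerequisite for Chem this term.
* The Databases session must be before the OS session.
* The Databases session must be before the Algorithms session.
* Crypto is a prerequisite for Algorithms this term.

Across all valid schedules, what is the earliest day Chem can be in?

day 3

Precedence pushes Chem to at least day 3.
Chem at day 3 is achievable: Algorithms=day 4, OS=day 2, Crypto=day 3, Chem=day 3, Graphics=day 1, Databases=day 1, Logic=day 2.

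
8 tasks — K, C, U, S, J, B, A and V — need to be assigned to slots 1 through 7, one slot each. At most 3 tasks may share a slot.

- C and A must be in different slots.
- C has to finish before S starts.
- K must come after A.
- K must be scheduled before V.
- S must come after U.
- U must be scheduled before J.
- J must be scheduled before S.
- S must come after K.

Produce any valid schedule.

A -> 1, V -> 3, C -> 2, S -> 3, B -> 1, U -> 1, J -> 2, K -> 2

Checking: K(2) before V(3); K(2) before S(3); U(1) before J(2); C(2) before S(3); J(2) before S(3); A(1) before K(2); U(1) before S(3); C(2) != A(1); max 3 per slot (cap 3).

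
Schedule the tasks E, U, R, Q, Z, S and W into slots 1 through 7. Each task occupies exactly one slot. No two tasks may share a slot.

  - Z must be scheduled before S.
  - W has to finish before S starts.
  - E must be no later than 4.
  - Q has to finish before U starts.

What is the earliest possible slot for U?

Precedence pushes U to at least 2.
U at 2 is achievable: E in 3; S in 6; Z in 4; Q in 1; U in 2; R in 7; W in 5.

2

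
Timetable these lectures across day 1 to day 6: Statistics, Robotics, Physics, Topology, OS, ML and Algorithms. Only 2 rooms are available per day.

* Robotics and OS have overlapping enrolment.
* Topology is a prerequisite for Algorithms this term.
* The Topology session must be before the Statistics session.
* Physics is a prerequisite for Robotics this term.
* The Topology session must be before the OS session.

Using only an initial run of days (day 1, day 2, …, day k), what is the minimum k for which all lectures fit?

4

The precedence chain requires at least 2 distinct days.
With at most 2 per day and 7 lectures, at least 4 days are needed.
4 works (last occupied day: day 4): for example Topology=day 1, Algorithms=day 3, ML=day 4, OS=day 3, Robotics=day 2, Physics=day 1, Statistics=day 2.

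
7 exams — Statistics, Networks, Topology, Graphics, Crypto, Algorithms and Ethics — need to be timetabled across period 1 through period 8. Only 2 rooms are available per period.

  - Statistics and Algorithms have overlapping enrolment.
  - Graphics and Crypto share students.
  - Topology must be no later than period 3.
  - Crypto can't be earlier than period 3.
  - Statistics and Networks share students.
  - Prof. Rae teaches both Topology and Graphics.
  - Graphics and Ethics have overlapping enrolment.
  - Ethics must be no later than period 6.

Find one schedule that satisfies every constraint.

Crypto in period 3, Statistics in period 2, Ethics in period 1, Algorithms in period 4, Networks in period 3, Graphics in period 2, Topology in period 1

Checking: Statistics(period 2) != Networks(period 3); Statistics(period 2) != Algorithms(period 4); Topology(period 1) != Graphics(period 2); Graphics(period 2) != Crypto(period 3); Graphics(period 2) != Ethics(period 1); Ethics=period 1 in [period 1,period 6]; Crypto=period 3 in [period 3,period 8]; Topology=period 1 in [period 1,period 3]; max 2 per period (cap 2).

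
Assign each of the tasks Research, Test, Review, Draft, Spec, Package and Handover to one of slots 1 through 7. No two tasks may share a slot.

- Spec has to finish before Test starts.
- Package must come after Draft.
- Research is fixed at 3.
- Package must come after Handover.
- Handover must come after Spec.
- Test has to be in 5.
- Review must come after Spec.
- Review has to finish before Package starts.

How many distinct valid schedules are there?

8

Splitting on Review: it can be 2 (2), 4 (3), 6 (3). Listing each branch's schedules as (Research, Test, Draft, Spec, Package, Handover):
Review=2: (3,5,4,1,7,6) (3,5,6,1,7,4) — 2.
Review=4: (3,5,1,2,7,6) (3,5,2,1,7,6) (3,5,6,1,7,2) — 3.
Review=6: (3,5,1,2,7,4) (3,5,2,1,7,4) (3,5,4,1,7,2) — 3.
Summing: 2 + 3 + 3 = 8.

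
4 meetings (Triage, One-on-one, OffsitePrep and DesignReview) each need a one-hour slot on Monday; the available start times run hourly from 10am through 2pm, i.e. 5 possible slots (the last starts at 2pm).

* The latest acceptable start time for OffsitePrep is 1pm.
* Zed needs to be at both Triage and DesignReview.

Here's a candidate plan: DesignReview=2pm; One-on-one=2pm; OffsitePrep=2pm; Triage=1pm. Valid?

Zed needs to be at both Triage and DesignReview — holds.
The latest acceptable start time for OffsitePrep is 1pm — violated.

No. The latest acceptable start time for OffsitePrep is 1pm is not satisfied.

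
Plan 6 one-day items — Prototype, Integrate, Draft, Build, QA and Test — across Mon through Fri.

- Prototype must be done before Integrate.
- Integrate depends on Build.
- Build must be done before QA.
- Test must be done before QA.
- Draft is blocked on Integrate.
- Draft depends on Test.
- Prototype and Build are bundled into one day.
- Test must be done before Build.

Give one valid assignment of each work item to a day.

Draft=Thu; Integrate=Wed; Build=Tue; Test=Mon; QA=Wed; Prototype=Tue

Checking: Test(Mon) before Draft(Thu); Test(Mon) before Build(Tue); Build(Tue) before Integrate(Wed); Build(Tue) before QA(Wed); Test(Mon) before QA(Wed); Integrate(Wed) before Draft(Thu); Prototype(Tue) before Integrate(Wed); Prototype = Build = Tue.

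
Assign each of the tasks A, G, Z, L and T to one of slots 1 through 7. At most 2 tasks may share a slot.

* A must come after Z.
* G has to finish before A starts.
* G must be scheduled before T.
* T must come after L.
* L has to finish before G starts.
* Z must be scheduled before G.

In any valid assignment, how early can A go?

3

Precedence pushes A to at least 3.
A at 3 is achievable: Z -> 1; A -> 3; G -> 2; L -> 1; T -> 3.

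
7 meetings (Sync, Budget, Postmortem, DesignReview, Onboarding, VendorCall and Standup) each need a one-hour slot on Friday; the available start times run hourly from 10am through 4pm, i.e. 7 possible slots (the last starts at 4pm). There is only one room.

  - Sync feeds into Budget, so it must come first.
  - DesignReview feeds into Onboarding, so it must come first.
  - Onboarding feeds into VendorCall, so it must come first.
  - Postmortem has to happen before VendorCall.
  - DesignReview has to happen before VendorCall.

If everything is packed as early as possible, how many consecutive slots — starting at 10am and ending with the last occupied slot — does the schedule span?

The precedence chain requires at least 3 distinct slots.
With at most 1 per slot and 7 meetings, at least 7 slots are needed.
7 works (last occupied slot: 4pm): for example Sync=2pm, Postmortem=12pm, Standup=4pm, Budget=3pm, DesignReview=10am, Onboarding=11am, VendorCall=1pm.

7 slots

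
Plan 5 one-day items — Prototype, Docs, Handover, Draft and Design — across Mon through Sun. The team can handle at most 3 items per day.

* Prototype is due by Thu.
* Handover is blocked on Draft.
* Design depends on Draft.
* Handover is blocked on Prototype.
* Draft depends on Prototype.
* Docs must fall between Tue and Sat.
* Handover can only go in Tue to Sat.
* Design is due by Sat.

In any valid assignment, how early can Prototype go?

Mon

Prototype's own window allows nothing later than Thu.
Prototype at Mon is achievable: Design=Wed; Docs=Tue; Draft=Tue; Handover=Wed; Prototype=Mon.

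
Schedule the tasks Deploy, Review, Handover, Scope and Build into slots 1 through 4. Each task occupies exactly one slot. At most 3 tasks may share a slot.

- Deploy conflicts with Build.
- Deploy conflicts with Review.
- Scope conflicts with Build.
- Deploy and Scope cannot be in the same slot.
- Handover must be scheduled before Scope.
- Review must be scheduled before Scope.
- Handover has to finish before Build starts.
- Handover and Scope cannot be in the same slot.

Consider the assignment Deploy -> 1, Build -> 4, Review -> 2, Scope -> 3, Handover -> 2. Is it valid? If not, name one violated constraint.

Yes

Handover has to finish before Build starts — holds.
At most 3 tasks may share a slot — holds.
Handover and Scope cannot be in the same slot — holds.
Handover must be scheduled before Scope — holds.
Deploy and Scope cannot be in the same slot — holds.
Deploy conflicts with Review — holds.
Deploy conflicts with Build — holds.
Scope conflicts with Build — holds.
Review must be scheduled before Scope — holds.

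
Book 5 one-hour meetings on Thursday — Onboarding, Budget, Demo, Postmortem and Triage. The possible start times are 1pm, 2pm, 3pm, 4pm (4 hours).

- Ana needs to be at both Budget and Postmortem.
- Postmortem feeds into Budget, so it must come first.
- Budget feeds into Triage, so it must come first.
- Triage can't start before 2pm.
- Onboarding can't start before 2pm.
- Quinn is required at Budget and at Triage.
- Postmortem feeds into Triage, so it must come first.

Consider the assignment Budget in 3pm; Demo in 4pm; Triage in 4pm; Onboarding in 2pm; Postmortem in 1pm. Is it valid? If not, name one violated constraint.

Triage can't start before 2pm — holds.
Ana needs to be at both Budget and Postmortem — holds.
Quinn is required at Budget and at Triage — holds.
Onboarding can't start before 2pm — holds.
Postmortem feeds into Triage, so it must come first — holds.
Budget feeds into Triage, so it must come first — holds.
Postmortem feeds into Budget, so it must come first — holds.

Yes, all constraints hold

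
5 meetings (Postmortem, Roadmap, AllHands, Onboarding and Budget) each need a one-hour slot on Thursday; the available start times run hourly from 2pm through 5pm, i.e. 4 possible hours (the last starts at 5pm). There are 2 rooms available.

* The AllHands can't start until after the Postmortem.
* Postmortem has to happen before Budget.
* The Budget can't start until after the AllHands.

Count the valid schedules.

52

Splitting on Postmortem: it can be 2pm (39), 3pm (13). Listing each branch's schedules as (Roadmap, AllHands, Onboarding, Budget):
Postmortem=2pm: (2pm,3pm,3pm,4pm) (2pm,3pm,3pm,5pm) (2pm,3pm,4pm,4pm) (2pm,3pm,4pm,5pm) (2pm,3pm,5pm,4pm) (2pm,3pm,5pm,5pm) (2pm,4pm,3pm,5pm) (2pm,4pm,4pm,5pm) (2pm,4pm,5pm,5pm) (3pm,3pm,2pm,4pm) (3pm,3pm,2pm,5pm) (3pm,3pm,4pm,4pm) (3pm,3pm,4pm,5pm) (3pm,3pm,5pm,4pm) (3pm,3pm,5pm,5pm) (3pm,4pm,2pm,5pm) (3pm,4pm,3pm,5pm) (3pm,4pm,4pm,5pm) (3pm,4pm,5pm,5pm) (4pm,3pm,2pm,4pm) (4pm,3pm,2pm,5pm) (4pm,3pm,3pm,4pm) (4pm,3pm,3pm,5pm) (4pm,3pm,4pm,5pm) (4pm,3pm,5pm,4pm) (4pm,3pm,5pm,5pm) (4pm,4pm,2pm,5pm) (4pm,4pm,3pm,5pm) (4pm,4pm,5pm,5pm) (5pm,3pm,2pm,4pm) (5pm,3pm,2pm,5pm) (5pm,3pm,3pm,4pm) (5pm,3pm,3pm,5pm) (5pm,3pm,4pm,4pm) (5pm,3pm,4pm,5pm) (5pm,3pm,5pm,4pm) (5pm,4pm,2pm,5pm) (5pm,4pm,3pm,5pm) (5pm,4pm,4pm,5pm) — 39.
Postmortem=3pm: (2pm,4pm,2pm,5pm) (2pm,4pm,3pm,5pm) (2pm,4pm,4pm,5pm) (2pm,4pm,5pm,5pm) (3pm,4pm,2pm,5pm) (3pm,4pm,4pm,5pm) (3pm,4pm,5pm,5pm) (4pm,4pm,2pm,5pm) (4pm,4pm,3pm,5pm) (4pm,4pm,5pm,5pm) (5pm,4pm,2pm,5pm) (5pm,4pm,3pm,5pm) (5pm,4pm,4pm,5pm) — 13.
Summing: 39 + 13 = 52.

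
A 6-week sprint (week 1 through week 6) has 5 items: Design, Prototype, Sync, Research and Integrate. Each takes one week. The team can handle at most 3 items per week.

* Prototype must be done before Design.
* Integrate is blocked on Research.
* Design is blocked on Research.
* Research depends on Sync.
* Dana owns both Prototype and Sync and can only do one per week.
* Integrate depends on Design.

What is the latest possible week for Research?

week 4

Precedence pushes Research to at least week 2; downstream work caps Research at week 4.
Research at week 4 is achievable: Research in week 4; Integrate in week 6; Design in week 5; Sync in week 2; Prototype in week 1.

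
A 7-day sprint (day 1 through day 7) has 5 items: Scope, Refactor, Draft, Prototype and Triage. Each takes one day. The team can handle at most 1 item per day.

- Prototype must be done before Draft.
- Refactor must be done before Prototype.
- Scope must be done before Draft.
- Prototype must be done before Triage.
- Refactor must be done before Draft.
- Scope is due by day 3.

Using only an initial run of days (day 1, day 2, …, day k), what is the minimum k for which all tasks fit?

The precedence chain requires at least 3 distinct days.
With at most 1 per day and 5 tasks, at least 5 days are needed.
5 works (last occupied day: day 5): for example Refactor in day 2, Scope in day 1, Draft in day 4, Triage in day 5, Prototype in day 3.

5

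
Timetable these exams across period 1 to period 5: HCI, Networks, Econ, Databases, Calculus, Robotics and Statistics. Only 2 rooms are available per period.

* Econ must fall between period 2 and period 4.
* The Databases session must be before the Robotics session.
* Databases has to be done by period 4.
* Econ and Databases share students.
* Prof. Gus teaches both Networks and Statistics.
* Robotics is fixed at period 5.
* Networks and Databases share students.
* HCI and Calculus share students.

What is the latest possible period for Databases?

Databases's own window allows nothing later than period 4.
Databases at period 4 is achievable: Robotics -> period 5, Econ -> period 2, HCI -> period 1, Statistics -> period 3, Networks -> period 1, Databases -> period 4, Calculus -> period 2.

period 4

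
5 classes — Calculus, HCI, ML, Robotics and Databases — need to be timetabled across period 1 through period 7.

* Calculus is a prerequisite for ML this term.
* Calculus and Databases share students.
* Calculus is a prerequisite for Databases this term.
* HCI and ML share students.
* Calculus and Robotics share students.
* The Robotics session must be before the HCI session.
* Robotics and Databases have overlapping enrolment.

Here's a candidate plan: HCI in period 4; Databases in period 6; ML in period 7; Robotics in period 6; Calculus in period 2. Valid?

No — it violates: The Robotics session must be before the HCI session

HCI and ML share students — holds.
Calculus and Databases share students — holds.
Calculus is a prerequisite for ML this term — holds.
Robotics and Databases have overlapping enrolment — violated.
The Robotics session must be before the HCI session — violated.
Calculus is a prerequisite for Databases this term — holds.
Calculus and Robotics share students — holds.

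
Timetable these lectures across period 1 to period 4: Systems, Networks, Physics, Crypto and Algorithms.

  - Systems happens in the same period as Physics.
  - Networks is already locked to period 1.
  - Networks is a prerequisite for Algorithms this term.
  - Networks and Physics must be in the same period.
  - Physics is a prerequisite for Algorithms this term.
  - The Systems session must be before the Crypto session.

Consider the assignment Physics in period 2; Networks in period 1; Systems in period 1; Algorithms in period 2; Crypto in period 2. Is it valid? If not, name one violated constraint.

The Systems session must be before the Crypto session — holds.
Networks is already locked to period 1 — holds.
Physics is a prerequisite for Algorithms this term — violated.
Networks and Physics must be in the same period — violated.
Systems happens in the same period as Physics — violated.
Networks is a prerequisite for Algorithms this term — holds.

No. Networks and Physics must be in the same period is not satisfied.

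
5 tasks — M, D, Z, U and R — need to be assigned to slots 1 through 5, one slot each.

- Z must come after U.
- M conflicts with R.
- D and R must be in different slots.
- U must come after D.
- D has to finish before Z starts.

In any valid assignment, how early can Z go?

Precedence pushes Z to at least 3.
Z at 3 is achievable: D=1; U=2; Z=3; R=2; M=1.

3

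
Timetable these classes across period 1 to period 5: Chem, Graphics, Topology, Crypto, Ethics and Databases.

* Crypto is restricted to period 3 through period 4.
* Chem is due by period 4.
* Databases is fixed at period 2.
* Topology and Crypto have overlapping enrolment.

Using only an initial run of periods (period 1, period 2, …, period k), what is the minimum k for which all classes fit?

3 periods

Crypto can't be placed before period 3, so the schedule must run through at least period 3.
3 works (last occupied period: period 3): for example Ethics -> period 1, Topology -> period 1, Databases -> period 2, Crypto -> period 3, Chem -> period 1, Graphics -> period 1.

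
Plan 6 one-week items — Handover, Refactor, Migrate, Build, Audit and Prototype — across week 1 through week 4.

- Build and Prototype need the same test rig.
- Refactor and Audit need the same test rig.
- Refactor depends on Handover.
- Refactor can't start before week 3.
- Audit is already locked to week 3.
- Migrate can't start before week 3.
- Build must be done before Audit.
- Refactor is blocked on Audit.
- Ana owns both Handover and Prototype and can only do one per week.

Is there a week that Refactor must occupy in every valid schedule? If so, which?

Refactor's window is week 3–week 4.
Audit is fixed at week 3, and Refactor can't share a week with Audit.
So Refactor must be week 4.

week 4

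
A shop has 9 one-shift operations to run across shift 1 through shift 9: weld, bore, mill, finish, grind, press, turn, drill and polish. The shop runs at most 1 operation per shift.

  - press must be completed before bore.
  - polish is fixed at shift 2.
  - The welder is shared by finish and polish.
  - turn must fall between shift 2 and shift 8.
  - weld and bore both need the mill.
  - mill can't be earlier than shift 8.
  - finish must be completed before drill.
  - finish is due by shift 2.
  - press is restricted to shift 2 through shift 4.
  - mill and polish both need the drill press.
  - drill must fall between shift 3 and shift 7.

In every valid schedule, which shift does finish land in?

finish's window is shift 1–shift 2.
polish is fixed at shift 2, and finish can't share a shift with polish.
So finish must be shift 1.

shift 1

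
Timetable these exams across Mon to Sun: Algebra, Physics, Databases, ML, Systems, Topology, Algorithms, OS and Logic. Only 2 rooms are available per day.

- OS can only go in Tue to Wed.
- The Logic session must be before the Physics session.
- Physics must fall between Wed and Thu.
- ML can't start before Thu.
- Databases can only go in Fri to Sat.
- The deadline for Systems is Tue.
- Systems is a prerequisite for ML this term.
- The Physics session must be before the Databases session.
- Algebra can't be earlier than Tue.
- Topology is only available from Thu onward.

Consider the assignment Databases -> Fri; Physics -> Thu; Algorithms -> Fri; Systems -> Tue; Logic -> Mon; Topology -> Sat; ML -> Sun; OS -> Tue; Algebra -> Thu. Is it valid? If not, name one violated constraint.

The deadline for Systems is Tue — holds.
Algebra can't be earlier than Tue — holds.
The Logic session must be before the Physics session — holds.
ML can't start before Thu — holds.
Only 2 rooms are available per day — holds.
The Physics session must be before the Databases session — holds.
Systems is a prerequisite for ML this term — holds.
OS can only go in Tue to Wed — holds.
Databases can only go in Fri to Sat — holds.
Physics must fall between Wed and Thu — holds.
Topology is only available from Thu onward — holds.

Yes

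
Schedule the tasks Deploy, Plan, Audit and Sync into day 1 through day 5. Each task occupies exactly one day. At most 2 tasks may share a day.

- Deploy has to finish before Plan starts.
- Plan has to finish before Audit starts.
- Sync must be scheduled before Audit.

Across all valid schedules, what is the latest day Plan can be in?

day 4

Precedence pushes Plan to at least day 2; downstream work caps Plan at day 4.
Plan at day 4 is achievable: Sync=day 1; Plan=day 4; Audit=day 5; Deploy=day 1.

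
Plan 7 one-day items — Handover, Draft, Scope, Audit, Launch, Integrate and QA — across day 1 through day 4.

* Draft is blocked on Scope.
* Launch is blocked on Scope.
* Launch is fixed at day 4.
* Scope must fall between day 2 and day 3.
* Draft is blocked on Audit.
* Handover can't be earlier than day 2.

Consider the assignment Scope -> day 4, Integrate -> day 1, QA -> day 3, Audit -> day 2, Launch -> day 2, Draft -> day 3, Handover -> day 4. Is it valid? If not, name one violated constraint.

Draft is blocked on Audit — holds.
Scope must fall between day 2 and day 3 — violated.
Draft is blocked on Scope — violated.
Launch is blocked on Scope — violated.
Handover can't be earlier than day 2 — holds.
Launch is fixed at day 4 — violated.

No. Launch is blocked on Scope is not satisfied.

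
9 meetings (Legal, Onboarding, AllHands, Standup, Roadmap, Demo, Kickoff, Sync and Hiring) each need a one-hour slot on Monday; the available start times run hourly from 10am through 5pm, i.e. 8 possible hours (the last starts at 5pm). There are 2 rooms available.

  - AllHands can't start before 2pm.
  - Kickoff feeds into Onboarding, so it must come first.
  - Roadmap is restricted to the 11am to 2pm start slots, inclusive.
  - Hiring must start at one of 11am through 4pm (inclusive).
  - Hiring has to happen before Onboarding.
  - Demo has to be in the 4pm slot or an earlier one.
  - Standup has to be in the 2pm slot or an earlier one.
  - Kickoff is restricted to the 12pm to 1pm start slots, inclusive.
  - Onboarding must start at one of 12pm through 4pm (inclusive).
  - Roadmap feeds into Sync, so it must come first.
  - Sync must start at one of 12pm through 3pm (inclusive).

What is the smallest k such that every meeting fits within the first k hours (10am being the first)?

5

The precedence chain requires at least 2 distinct hours.
With at most 2 per hour and 9 meetings, at least 5 hours are needed.
AllHands can't be placed before 2pm — that is hour 5 counting from 10am — so the schedule must run through at least 5 hours.
5 works (last occupied hour: 2pm): for example Kickoff -> 12pm; Standup -> 10am; Legal -> 10am; Sync -> 12pm; Onboarding -> 1pm; Demo -> 1pm; Hiring -> 11am; Roadmap -> 11am; AllHands -> 2pm.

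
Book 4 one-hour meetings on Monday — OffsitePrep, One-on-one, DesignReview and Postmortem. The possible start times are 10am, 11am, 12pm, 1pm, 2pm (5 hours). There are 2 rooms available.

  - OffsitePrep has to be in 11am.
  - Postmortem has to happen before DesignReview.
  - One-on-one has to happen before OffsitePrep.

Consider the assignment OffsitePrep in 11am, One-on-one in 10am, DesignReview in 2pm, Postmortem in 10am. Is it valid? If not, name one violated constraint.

One-on-one has to happen before OffsitePrep — holds.
Postmortem has to happen before DesignReview — holds.
OffsitePrep has to be in 11am — holds.
There are 2 rooms available — holds.

Yes, all constraints hold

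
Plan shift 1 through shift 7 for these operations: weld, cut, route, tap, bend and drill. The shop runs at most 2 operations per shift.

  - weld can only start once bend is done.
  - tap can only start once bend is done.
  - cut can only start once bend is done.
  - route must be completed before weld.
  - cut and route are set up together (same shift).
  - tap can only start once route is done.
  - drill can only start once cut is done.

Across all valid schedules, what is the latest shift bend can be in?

shift 4

Downstream work caps bend at shift 5.
bend at shift 4 is achievable: tap=shift 6; drill=shift 7; bend=shift 4; weld=shift 6; route=shift 5; cut=shift 5.
Nothing later works — the capacity limit rule out every shift after shift 4.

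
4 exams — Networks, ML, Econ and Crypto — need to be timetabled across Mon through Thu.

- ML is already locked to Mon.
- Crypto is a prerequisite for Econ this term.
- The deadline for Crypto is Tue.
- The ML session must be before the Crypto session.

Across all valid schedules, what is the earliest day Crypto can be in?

Tue

Precedence pushes Crypto to at least Tue; Crypto's own window allows nothing later than Tue.
Crypto at Tue is achievable: ML=Mon, Econ=Wed, Crypto=Tue, Networks=Mon.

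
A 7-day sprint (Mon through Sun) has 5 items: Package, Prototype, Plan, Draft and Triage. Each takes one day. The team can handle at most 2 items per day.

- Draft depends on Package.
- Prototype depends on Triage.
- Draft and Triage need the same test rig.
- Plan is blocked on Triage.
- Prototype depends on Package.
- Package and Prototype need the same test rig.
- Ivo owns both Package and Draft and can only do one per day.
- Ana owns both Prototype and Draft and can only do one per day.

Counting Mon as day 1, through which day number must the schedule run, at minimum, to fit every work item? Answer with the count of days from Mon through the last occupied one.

3 days

The precedence chain requires at least 2 distinct days.
With at most 2 per day and 5 work items, at least 3 days are needed.
3 works (last occupied day: Wed): for example Prototype in Tue, Package in Mon, Draft in Wed, Plan in Tue, Triage in Mon.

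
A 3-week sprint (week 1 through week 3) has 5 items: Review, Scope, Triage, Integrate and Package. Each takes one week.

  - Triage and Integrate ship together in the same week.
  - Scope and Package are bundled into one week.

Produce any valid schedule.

Integrate in week 1; Review in week 1; Scope in week 1; Package in week 1; Triage in week 1

Checking: Scope = Package = week 1; Triage = Integrate = week 1.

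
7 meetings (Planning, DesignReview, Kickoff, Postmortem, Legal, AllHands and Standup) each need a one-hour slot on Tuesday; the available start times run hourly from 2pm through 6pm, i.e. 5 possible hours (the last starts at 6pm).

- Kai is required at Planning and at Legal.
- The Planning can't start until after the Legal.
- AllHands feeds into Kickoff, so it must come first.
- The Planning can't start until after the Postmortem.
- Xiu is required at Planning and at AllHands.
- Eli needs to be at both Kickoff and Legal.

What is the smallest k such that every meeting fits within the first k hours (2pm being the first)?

2 hours

The precedence chain requires at least 2 distinct hours.
2 works (last occupied hour: 3pm): for example DesignReview=2pm, Kickoff=3pm, Postmortem=2pm, Legal=2pm, Planning=3pm, Standup=2pm, AllHands=2pm.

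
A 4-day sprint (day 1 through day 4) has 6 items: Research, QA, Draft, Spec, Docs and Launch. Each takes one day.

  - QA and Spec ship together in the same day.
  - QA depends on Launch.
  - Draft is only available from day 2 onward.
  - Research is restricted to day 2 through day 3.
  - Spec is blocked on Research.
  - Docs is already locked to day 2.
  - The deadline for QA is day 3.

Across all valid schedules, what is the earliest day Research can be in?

day 2

Research is available from day 2; Research's own window allows nothing later than day 3; downstream work caps Research at day 2.
Research at day 2 is achievable: QA=day 3, Docs=day 2, Research=day 2, Spec=day 3, Launch=day 1, Draft=day 2.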